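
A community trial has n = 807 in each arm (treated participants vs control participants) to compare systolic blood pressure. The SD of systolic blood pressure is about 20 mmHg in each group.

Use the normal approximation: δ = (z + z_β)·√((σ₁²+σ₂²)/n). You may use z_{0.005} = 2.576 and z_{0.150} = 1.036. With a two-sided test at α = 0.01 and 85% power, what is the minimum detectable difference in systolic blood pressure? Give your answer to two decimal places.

Minimum detectable difference ≈ 3.60 mmHg

δ = (z_{α/2} + z_β) · √((σ₁²+σ₂²)/n)
  = (2.576 + 1.036) · √(800/807)
  = 3.612 · √0.99133
  = 3.612 · 0.9957
  = 3.5963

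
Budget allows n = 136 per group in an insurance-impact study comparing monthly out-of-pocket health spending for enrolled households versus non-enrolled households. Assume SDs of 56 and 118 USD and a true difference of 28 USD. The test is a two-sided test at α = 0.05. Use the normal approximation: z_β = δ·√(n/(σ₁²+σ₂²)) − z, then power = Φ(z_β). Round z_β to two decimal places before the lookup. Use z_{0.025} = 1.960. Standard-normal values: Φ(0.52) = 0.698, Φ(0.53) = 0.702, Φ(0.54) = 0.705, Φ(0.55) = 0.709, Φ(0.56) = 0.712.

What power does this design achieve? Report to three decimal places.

z_β = δ·√(n/(σ₁²+σ₂²)) − z_{α/2}
    = 28 · √(136/17060) − 1.960
    = 28 · 0.08929 − 1.960
    = 2.5000 − 1.960 = 0.5400 → 0.54
Power = Φ(0.54) = 0.705.

Power ≈ 0.705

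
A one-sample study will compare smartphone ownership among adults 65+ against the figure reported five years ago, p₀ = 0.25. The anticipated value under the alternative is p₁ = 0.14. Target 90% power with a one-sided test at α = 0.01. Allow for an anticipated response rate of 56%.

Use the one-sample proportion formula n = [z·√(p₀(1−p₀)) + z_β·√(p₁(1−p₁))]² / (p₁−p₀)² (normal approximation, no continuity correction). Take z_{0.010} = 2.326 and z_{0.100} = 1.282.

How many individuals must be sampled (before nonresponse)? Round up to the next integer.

n = [z_α·√(p₀q₀) + z_β·√(p₁q₁)]² / (p₁ − p₀)²
  = [2.326·√(0.25·0.75) + 1.282·√(0.14·0.86)]² / (-0.11)²
  = [2.326·0.4330 + 1.282·0.3470]² / 0.0121
  = [1.4520]² / 0.0121
  = 174.25
Adjust for 56% response: 174.25 / 0.56 = 311.15.
Round up → n = 312.

n = 312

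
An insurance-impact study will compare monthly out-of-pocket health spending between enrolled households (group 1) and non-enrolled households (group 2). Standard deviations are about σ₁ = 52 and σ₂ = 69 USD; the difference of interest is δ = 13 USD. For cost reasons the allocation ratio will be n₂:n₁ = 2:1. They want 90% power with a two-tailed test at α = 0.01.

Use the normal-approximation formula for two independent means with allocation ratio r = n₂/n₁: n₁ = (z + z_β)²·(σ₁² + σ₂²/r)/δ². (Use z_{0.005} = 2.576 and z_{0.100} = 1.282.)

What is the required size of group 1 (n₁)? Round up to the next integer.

n₁ = (z_{α/2} + z_β)² · (σ₁² + σ₂²/r) / δ²
   = (2.576 + 1.282)² · (52² + 69²/2) / 13²
   = 14.8842 · (2704 + 2380.5) / 169
   = 14.8842 · 5084.5 / 169
   = 447.80
Round up → n₁ = 448; n₂ = r·n₁ = 2 × 448 = 896.

n₁ = 448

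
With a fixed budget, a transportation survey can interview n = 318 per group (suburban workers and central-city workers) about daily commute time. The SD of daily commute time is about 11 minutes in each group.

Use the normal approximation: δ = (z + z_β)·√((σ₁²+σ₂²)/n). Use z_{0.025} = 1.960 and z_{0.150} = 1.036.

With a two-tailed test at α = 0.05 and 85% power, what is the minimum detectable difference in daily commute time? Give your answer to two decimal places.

Minimum detectable difference ≈ 2.61 minutes

δ = (z_{α/2} + z_β) · √((σ₁²+σ₂²)/n)
  = (1.960 + 1.036) · √(242/318)
  = 2.996 · √0.76101
  = 2.996 · 0.8724
  = 2.6136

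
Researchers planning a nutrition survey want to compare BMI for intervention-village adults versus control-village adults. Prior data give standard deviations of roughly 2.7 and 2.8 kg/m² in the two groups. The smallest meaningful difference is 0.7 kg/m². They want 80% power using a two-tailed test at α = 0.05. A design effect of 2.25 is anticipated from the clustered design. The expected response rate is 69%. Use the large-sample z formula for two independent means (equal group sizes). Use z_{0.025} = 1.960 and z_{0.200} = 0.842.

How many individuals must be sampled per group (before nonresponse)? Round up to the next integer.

n = 791 per group

n = (z_{α/2} + z_β)² · (σ₁² + σ₂²) / δ²
  = (1.960 + 0.842)² · (2.7² + 2.8² = 15.13) / 0.7²
  = 7.8512 · 15.13 / 0.49
  = 242.43
Design effect: 2.25 × 242.43 = 545.46.
Adjust for 69% response: 545.46 / 0.69 = 790.52.
Round up → n = 791 per group.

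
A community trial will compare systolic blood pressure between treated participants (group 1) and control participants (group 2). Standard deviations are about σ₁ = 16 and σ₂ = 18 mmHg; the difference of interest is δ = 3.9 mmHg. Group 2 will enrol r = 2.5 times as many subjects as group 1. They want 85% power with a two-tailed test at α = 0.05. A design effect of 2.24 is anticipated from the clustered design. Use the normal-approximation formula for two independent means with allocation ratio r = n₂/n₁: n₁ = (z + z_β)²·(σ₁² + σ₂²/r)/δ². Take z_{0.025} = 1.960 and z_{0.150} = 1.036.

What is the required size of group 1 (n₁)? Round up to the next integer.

n₁ = (z_{α/2} + z_β)² · (σ₁² + σ₂²/r) / δ²
   = (1.960 + 1.036)² · (16² + 18²/2.5) / 3.9²
   = 8.9760 · (256 + 129.6) / 15.21
   = 8.9760 · 385.6 / 15.21
   = 227.56
Design effect: 2.24 × 227.56 = 509.73.
Round up → n₁ = 510; n₂ = r·n₁ = 2.5 × 510 = 1275.

n₁ = 510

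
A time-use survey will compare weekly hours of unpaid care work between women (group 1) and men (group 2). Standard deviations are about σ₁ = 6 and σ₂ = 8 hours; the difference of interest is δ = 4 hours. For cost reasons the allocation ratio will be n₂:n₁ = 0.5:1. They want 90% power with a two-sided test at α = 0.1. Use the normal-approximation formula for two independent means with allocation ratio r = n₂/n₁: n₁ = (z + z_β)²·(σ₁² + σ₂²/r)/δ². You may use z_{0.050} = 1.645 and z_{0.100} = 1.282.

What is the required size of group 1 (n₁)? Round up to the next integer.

n₁ = 88

n₁ = (z_{α/2} + z_β)² · (σ₁² + σ₂²/r) / δ²
   = (1.645 + 1.282)² · (6² + 8²/0.5) / 4²
   = 8.5673 · (36 + 128) / 16
   = 8.5673 · 164 / 16
   = 87.82
Round up → n₁ = 88; n₂ = r·n₁ = 0.5 × 88 = 44.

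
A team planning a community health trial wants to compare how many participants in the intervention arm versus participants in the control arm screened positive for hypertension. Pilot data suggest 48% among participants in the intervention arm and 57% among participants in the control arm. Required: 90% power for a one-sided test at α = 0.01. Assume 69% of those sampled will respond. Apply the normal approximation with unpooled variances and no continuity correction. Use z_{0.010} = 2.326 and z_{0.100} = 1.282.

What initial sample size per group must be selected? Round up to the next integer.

n = 1153 per group

n = (z_α + z_β)² · [p₁(1−p₁) + p₂(1−p₂)] / (p₁ − p₂)²
  = (2.326 + 1.282)² · (0.48·0.52 + 0.57·0.43) / (-0.09)²
  = (3.608)² · (0.2496 + 0.2451) / 0.0081
  = 13.0177 · 0.4947 / 0.0081
  = 795.04
Adjust for 69% response: 795.04 / 0.69 = 1152.23.
Round up → n = 1153 per group.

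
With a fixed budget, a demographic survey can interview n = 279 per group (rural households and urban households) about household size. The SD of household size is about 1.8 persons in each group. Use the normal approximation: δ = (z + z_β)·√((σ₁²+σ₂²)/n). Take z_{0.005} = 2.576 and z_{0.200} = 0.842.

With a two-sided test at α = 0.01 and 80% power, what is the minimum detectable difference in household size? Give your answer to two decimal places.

Minimum detectable difference ≈ 0.52 persons

δ = (z_{α/2} + z_β) · √((σ₁²+σ₂²)/n)
  = (2.576 + 0.842) · √(6.48/279)
  = 3.418 · √0.02323
  = 3.418 · 0.1524
  = 0.5209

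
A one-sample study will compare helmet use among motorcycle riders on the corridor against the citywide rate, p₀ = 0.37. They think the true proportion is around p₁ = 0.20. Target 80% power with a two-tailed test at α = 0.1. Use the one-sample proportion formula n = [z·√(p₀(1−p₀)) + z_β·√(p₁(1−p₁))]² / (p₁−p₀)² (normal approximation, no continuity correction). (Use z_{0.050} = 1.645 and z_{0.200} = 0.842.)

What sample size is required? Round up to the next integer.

n = [z_{α/2}·√(p₀q₀) + z_β·√(p₁q₁)]² / (p₁ − p₀)²
  = [1.645·√(0.37·0.63) + 0.842·√(0.20·0.80)]² / (-0.17)²
  = [1.645·0.4828 + 0.842·0.4000]² / 0.0289
  = [1.1310]² / 0.0289
  = 44.26
Round up → n = 45.

n = 45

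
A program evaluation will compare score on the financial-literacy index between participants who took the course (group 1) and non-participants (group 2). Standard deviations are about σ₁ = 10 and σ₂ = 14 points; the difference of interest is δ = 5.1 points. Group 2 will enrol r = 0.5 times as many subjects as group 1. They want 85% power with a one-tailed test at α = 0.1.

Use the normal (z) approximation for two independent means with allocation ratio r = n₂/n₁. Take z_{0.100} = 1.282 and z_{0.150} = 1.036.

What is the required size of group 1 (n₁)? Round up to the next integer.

n₁ = 102

n₁ = (z_α + z_β)² · (σ₁² + σ₂²/r) / δ²
   = (1.282 + 1.036)² · (10² + 14²/0.5) / 5.1²
   = 5.3731 · (100 + 392) / 26.01
   = 5.3731 · 492 / 26.01
   = 101.64
Round up → n₁ = 102; n₂ = r·n₁ = 0.5 × 102 = 51.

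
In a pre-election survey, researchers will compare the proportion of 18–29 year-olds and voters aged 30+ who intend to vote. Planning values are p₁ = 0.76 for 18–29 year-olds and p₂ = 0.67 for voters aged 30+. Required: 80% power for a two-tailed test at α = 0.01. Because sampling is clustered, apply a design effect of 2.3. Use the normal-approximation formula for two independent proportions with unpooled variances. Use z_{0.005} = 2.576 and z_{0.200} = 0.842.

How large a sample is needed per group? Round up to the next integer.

n = (z_{α/2} + z_β)² · [p₁(1−p₁) + p₂(1−p₂)] / (p₁ − p₂)²
  = (2.576 + 0.842)² · (0.76·0.24 + 0.67·0.33) / (0.09)²
  = (3.418)² · (0.1824 + 0.2211) / 0.0081
  = 11.6827 · 0.4035 / 0.0081
  = 581.97
Design effect: 2.3 × 581.97 = 1338.54.
Round up → n = 1339 per group.

n = 1339 per group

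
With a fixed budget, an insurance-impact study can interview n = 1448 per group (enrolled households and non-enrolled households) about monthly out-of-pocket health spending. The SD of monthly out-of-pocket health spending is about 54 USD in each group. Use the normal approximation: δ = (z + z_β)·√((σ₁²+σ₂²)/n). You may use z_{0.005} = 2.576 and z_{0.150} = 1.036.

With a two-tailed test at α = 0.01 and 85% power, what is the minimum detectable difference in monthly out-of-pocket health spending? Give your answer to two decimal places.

Minimum detectable difference ≈ 7.25 USD

δ = (z_{α/2} + z_β) · √((σ₁²+σ₂²)/n)
  = (2.576 + 1.036) · √(5832/1448)
  = 3.612 · √4.0276
  = 3.612 · 2.0069
  = 7.2489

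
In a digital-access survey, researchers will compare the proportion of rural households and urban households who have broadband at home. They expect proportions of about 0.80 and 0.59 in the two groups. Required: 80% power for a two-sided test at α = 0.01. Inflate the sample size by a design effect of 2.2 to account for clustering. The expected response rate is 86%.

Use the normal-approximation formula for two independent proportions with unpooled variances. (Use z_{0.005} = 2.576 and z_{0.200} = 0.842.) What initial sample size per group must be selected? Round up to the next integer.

n = 273 per group

n = (z_{α/2} + z_β)² · [p₁(1−p₁) + p₂(1−p₂)] / (p₁ − p₂)²
  = (2.576 + 0.842)² · (0.80·0.20 + 0.59·0.41) / (0.21)²
  = (3.418)² · (0.1600 + 0.2419) / 0.0441
  = 11.6827 · 0.4019 / 0.0441
  = 106.47
Design effect: 2.2 × 106.47 = 234.23.
Adjust for 86% response: 234.23 / 0.86 = 272.36.
Round up → n = 273 per group.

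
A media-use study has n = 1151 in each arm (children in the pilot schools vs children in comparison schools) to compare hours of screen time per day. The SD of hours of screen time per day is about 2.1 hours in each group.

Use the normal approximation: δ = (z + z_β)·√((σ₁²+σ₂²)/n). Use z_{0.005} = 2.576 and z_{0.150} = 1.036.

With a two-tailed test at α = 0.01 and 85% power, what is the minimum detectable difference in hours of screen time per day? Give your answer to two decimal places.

Minimum detectable difference ≈ 0.32 hours

δ = (z_{α/2} + z_β) · √((σ₁²+σ₂²)/n)
  = (2.576 + 1.036) · √(8.82/1151)
  = 3.612 · √0.00766
  = 3.612 · 0.0875
  = 0.3162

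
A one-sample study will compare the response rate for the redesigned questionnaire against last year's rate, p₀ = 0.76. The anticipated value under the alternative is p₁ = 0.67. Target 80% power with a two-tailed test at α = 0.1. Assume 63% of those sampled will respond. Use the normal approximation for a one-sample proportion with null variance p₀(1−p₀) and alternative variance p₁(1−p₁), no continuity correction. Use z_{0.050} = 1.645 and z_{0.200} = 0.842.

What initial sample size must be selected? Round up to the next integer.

n = [z_{α/2}·√(p₀q₀) + z_β·√(p₁q₁)]² / (p₁ − p₀)²
  = [1.645·√(0.76·0.24) + 0.842·√(0.67·0.33)]² / (-0.09)²
  = [1.645·0.4271 + 0.842·0.4702]² / 0.0081
  = [1.0985]² / 0.0081
  = 148.97
Adjust for 63% response: 148.97 / 0.63 = 236.46.
Round up → n = 237.

n = 237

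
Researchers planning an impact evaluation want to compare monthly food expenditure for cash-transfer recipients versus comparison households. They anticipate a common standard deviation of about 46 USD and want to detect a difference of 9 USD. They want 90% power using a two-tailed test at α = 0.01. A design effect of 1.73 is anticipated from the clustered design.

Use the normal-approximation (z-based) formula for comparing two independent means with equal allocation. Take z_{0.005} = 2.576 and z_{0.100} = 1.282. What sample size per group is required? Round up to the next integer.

n = 1346 per group

n = (z_{α/2} + z_β)² · (σ₁² + σ₂²) / δ²
  = (2.576 + 1.282)² · (2·46² = 4232) / 9²
  = 14.8842 · 4232 / 81
  = 777.65
Design effect: 1.73 × 777.65 = 1345.34.
Round up → n = 1346 per group.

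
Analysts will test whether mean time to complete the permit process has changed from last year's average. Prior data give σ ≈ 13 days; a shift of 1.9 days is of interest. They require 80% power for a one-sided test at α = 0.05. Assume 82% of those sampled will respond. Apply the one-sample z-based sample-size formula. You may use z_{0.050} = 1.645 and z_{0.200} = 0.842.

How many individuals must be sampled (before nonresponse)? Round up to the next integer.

n = (z_α + z_β)² · σ² / δ²
  = (1.645 + 0.842)² · 13² / 1.9²
  = 6.1852 · 169 / 3.61
  = 289.56
Adjust for 82% response: 289.56 / 0.82 = 353.12.
Round up → n = 354.

n = 354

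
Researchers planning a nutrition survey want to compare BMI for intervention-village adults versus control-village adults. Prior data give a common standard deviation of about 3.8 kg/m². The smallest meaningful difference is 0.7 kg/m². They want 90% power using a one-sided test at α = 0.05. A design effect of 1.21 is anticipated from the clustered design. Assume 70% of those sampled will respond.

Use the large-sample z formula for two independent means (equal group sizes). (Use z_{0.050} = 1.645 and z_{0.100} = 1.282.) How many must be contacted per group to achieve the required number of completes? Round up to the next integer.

n = (z_α + z_β)² · (σ₁² + σ₂²) / δ²
  = (1.645 + 1.282)² · (2·3.8² = 28.88) / 0.7²
  = 8.5673 · 28.88 / 0.49
  = 504.95
Design effect: 1.21 × 504.95 = 610.99.
Adjust for 70% response: 610.99 / 0.70 = 872.84.
Round up → n = 873 per group.

n = 873 per group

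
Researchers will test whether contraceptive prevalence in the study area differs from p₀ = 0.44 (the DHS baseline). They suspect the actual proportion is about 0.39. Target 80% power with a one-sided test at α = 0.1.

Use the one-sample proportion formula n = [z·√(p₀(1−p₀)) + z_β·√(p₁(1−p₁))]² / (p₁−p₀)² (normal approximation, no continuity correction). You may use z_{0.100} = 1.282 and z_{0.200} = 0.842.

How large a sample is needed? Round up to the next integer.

n = 439

n = [z_α·√(p₀q₀) + z_β·√(p₁q₁)]² / (p₁ − p₀)²
  = [1.282·√(0.44·0.56) + 0.842·√(0.39·0.61)]² / (-0.05)²
  = [1.282·0.4964 + 0.842·0.4877]² / 0.0025
  = [1.0471]² / 0.0025
  = 438.53
Round up → n = 439.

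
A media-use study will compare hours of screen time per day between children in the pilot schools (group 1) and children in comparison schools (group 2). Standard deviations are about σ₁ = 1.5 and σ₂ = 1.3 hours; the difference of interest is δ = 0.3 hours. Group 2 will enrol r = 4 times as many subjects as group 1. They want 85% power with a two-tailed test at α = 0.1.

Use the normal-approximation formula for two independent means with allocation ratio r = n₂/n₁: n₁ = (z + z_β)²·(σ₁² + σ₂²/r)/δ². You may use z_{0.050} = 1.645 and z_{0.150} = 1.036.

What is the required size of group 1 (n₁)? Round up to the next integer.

n₁ = 214

n₁ = (z_{α/2} + z_β)² · (σ₁² + σ₂²/r) / δ²
   = (1.645 + 1.036)² · (1.5² + 1.3²/4) / 0.3²
   = 7.1878 · (2.25 + 0.4225) / 0.09
   = 7.1878 · 2.6725 / 0.09
   = 213.44
Round up → n₁ = 214; n₂ = r·n₁ = 4 × 214 = 856.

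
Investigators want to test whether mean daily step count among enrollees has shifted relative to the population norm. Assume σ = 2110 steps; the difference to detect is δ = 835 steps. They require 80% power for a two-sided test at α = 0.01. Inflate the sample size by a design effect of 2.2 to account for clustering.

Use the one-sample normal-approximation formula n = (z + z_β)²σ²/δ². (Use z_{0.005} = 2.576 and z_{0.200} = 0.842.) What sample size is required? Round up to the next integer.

n = 165

n = (z_{α/2} + z_β)² · σ² / δ²
  = (2.576 + 0.842)² · 2110² / 835²
  = 11.6827 · 4452100 / 697225
  = 74.60
Design effect: 2.2 × 74.60 = 164.12.
Round up → n = 165.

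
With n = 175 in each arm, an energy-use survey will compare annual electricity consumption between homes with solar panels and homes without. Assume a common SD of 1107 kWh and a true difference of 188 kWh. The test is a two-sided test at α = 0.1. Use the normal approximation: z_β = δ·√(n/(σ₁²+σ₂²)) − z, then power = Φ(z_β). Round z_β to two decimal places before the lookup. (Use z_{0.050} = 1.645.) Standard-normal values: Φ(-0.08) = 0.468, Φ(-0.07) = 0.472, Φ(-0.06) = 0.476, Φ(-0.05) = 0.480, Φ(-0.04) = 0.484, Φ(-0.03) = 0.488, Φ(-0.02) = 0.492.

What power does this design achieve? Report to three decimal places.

z_β = δ·√(n/(σ₁²+σ₂²)) − z_{α/2}
    = 188 · √(175/2450898) − 1.645
    = 188 · 0.00845 − 1.645
    = 1.5886 − 1.645 = -0.0564 → -0.06
Power = Φ(-0.06) = 0.476.

Power ≈ 0.476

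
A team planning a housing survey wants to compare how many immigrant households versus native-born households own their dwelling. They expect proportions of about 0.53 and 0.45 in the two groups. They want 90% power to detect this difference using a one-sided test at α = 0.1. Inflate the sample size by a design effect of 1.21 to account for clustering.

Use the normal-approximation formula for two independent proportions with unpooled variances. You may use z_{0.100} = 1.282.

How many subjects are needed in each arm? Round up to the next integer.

n = 618 per group

n = (z_α + z_β)² · [p₁(1−p₁) + p₂(1−p₂)] / (p₁ − p₂)²
  = (1.282 + 1.282)² · (0.53·0.47 + 0.45·0.55) / (0.08)²
  = (2.564)² · (0.2491 + 0.2475) / 0.0064
  = 6.5741 · 0.4966 / 0.0064
  = 510.11
Design effect: 1.21 × 510.11 = 617.23.
Round up → n = 618 per group.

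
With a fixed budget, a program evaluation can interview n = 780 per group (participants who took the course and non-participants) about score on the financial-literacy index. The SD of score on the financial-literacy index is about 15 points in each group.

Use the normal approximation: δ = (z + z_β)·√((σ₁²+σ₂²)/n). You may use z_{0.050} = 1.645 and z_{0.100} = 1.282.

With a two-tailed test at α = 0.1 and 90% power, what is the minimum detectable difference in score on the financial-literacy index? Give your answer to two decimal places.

Minimum detectable difference ≈ 2.22 points

δ = (z_{α/2} + z_β) · √((σ₁²+σ₂²)/n)
  = (1.645 + 1.282) · √(450/780)
  = 2.927 · √0.57692
  = 2.927 · 0.7596
  = 2.2232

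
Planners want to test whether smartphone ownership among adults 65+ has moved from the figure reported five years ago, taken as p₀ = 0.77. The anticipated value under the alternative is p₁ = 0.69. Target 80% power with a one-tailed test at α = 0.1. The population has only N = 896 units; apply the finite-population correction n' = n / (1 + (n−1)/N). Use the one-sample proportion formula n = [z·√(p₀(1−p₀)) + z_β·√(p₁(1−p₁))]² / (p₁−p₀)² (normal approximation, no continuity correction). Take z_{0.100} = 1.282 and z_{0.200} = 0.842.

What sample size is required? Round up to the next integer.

n = 118

n = [z_α·√(p₀q₀) + z_β·√(p₁q₁)]² / (p₁ − p₀)²
  = [1.282·√(0.77·0.23) + 0.842·√(0.69·0.31)]² / (-0.08)²
  = [1.282·0.4208 + 0.842·0.4625]² / 0.0064
  = [0.9289]² / 0.0064
  = 134.83
Finite-population correction (N = 896): 134.83 / (1 + (134.83 − 1)/896) = 117.31.
Round up → n = 118.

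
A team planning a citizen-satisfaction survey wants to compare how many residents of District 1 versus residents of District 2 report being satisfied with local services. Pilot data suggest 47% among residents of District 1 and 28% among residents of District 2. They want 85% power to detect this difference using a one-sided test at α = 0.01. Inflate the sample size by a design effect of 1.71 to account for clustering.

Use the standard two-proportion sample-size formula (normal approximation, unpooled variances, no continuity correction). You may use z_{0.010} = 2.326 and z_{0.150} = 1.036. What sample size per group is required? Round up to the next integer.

n = (z_α + z_β)² · [p₁(1−p₁) + p₂(1−p₂)] / (p₁ − p₂)²
  = (2.326 + 1.036)² · (0.47·0.53 + 0.28·0.72) / (0.19)²
  = (3.362)² · (0.2491 + 0.2016) / 0.0361
  = 11.3030 · 0.4507 / 0.0361
  = 141.12
Design effect: 1.71 × 141.12 = 241.31.
Round up → n = 242 per group.

n = 242 per group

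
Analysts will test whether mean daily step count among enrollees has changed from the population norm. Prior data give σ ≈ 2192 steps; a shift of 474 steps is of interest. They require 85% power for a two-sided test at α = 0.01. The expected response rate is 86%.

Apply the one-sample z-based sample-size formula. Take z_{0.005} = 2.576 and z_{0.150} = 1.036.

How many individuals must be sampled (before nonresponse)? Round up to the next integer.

n = (z_{α/2} + z_β)² · σ² / δ²
  = (2.576 + 1.036)² · 2192² / 474²
  = 13.0465 · 4804864 / 224676
  = 279.01
Adjust for 86% response: 279.01 / 0.86 = 324.43.
Round up → n = 325.

n = 325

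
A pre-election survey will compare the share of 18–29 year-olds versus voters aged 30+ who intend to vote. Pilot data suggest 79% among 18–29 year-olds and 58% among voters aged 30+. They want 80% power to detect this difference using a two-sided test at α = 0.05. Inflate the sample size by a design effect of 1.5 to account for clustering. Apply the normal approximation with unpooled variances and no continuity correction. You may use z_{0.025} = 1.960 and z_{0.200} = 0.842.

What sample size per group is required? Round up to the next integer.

n = 110 per group

n = (z_{α/2} + z_β)² · [p₁(1−p₁) + p₂(1−p₂)] / (p₁ − p₂)²
  = (1.960 + 0.842)² · (0.79·0.21 + 0.58·0.42) / (0.21)²
  = (2.802)² · (0.1659 + 0.2436) / 0.0441
  = 7.8512 · 0.4095 / 0.0441
  = 72.90
Design effect: 1.5 × 72.90 = 109.36.
Round up → n = 110 per group.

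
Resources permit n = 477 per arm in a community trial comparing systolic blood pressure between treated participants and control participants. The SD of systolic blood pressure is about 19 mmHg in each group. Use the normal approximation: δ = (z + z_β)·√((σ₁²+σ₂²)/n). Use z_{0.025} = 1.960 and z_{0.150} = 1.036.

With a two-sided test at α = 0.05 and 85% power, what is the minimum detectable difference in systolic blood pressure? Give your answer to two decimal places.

Minimum detectable difference ≈ 3.69 mmHg

δ = (z_{α/2} + z_β) · √((σ₁²+σ₂²)/n)
  = (1.960 + 1.036) · √(722/477)
  = 2.996 · √1.5136
  = 2.996 · 1.2303
  = 3.6860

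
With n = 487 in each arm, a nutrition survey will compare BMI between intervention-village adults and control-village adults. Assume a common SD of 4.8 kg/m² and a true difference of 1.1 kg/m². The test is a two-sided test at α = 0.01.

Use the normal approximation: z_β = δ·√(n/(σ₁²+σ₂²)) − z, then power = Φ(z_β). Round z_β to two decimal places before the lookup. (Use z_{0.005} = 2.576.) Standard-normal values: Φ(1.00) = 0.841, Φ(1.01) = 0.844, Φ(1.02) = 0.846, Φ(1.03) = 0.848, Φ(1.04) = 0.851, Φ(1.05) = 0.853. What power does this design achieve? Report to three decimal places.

Power ≈ 0.841

z_β = δ·√(n/(σ₁²+σ₂²)) − z_{α/2}
    = 1.1 · √(487/46.08) − 2.576
    = 1.1 · 3.25093 − 2.576
    = 3.5760 − 2.576 = 1.0000 → 1.00
Power = Φ(1.00) = 0.841.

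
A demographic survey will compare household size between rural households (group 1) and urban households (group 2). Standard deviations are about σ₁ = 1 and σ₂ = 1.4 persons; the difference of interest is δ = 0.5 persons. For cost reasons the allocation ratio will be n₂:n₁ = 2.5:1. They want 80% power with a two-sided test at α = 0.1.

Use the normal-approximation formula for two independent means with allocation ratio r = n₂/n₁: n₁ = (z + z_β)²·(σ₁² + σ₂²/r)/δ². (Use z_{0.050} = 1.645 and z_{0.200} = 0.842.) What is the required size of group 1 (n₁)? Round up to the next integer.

n₁ = (z_{α/2} + z_β)² · (σ₁² + σ₂²/r) / δ²
   = (1.645 + 0.842)² · (1² + 1.4²/2.5) / 0.5²
   = 6.1852 · (1 + 0.784) / 0.25
   = 6.1852 · 1.784 / 0.25
   = 44.14
Round up → n₁ = 45; n₂ = r·n₁ = 2.5 × 45 = 113.

n₁ = 45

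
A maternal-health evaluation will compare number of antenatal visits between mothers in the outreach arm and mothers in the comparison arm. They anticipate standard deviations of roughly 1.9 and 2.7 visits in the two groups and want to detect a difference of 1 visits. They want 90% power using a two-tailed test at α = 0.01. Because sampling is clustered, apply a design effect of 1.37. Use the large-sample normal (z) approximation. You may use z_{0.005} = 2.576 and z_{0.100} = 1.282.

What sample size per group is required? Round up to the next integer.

n = 223 per group

n = (z_{α/2} + z_β)² · (σ₁² + σ₂²) / δ²
  = (2.576 + 1.282)² · (1.9² + 2.7² = 10.9) / 1²
  = 14.8842 · 10.9 / 1
  = 162.24
Design effect: 1.37 × 162.24 = 222.27.
Round up → n = 223 per group.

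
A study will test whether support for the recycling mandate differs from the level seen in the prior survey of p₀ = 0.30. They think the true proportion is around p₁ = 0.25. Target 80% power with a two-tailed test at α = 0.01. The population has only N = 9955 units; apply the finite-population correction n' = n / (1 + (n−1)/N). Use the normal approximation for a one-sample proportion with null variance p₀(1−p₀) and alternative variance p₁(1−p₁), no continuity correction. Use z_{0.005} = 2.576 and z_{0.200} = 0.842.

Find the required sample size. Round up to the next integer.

n = [z_{α/2}·√(p₀q₀) + z_β·√(p₁q₁)]² / (p₁ − p₀)²
  = [2.576·√(0.30·0.70) + 0.842·√(0.25·0.75)]² / (-0.05)²
  = [2.576·0.4583 + 0.842·0.4330]² / 0.0025
  = [1.5451]² / 0.0025
  = 954.89
Finite-population correction (N = 9955): 954.89 / (1 + (954.89 − 1)/9955) = 871.40.
Round up → n = 872.

n = 872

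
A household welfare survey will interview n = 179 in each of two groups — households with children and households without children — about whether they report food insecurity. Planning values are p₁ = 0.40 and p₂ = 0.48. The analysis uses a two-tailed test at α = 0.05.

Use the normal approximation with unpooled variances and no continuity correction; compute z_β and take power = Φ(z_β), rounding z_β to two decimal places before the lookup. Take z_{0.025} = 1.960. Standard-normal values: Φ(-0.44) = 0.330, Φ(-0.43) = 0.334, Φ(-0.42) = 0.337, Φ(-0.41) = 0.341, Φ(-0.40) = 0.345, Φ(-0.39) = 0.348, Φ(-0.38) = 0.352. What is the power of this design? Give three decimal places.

z_β = |p₁−p₂|·√(n/[p₁q₁+p₂q₂]) − z_{α/2}
    = 0.08 · √(179/0.4896) − 1.960
    = 0.08 · 19.1208 − 1.960
    = 1.5297 − 1.960 = -0.4303 → -0.43
Power = Φ(-0.43) = 0.334.

Power ≈ 0.334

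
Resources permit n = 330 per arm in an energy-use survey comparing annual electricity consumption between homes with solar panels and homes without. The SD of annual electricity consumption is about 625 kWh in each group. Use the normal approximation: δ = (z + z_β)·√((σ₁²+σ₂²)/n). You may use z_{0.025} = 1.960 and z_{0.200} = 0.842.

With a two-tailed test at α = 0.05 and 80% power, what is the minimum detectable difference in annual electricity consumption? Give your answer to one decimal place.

Minimum detectable difference ≈ 136.3 kWh

δ = (z_{α/2} + z_β) · √((σ₁²+σ₂²)/n)
  = (1.960 + 0.842) · √(781250/330)
  = 2.802 · √2367.4
  = 2.802 · 48.6562
  = 136.3346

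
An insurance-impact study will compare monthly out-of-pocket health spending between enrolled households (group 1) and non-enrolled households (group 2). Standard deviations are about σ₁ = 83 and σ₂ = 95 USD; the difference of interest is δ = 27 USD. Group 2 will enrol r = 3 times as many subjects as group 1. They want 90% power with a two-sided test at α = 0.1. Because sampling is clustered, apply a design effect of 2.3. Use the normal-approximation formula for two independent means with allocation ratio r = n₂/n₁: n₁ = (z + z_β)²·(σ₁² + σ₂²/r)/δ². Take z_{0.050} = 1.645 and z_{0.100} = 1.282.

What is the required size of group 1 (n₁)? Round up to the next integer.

n₁ = 268

n₁ = (z_{α/2} + z_β)² · (σ₁² + σ₂²/r) / δ²
   = (1.645 + 1.282)² · (83² + 95²/3) / 27²
   = 8.5673 · (6889 + 3008.3) / 729
   = 8.5673 · 9897.3 / 729
   = 116.32
Design effect: 2.3 × 116.32 = 267.52.
Round up → n₁ = 268; n₂ = r·n₁ = 3 × 268 = 804.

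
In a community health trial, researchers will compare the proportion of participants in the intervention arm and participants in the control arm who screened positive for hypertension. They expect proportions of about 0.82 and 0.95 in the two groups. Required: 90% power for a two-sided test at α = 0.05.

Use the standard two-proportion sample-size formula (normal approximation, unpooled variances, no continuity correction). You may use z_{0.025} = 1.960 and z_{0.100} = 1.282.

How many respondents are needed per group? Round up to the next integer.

n = (z_{α/2} + z_β)² · [p₁(1−p₁) + p₂(1−p₂)] / (p₁ − p₂)²
  = (1.960 + 1.282)² · (0.82·0.18 + 0.95·0.05) / (-0.13)²
  = (3.242)² · (0.1476 + 0.0475) / 0.0169
  = 10.5106 · 0.1951 / 0.0169
  = 121.34
Round up → n = 122 per group.

n = 122 per group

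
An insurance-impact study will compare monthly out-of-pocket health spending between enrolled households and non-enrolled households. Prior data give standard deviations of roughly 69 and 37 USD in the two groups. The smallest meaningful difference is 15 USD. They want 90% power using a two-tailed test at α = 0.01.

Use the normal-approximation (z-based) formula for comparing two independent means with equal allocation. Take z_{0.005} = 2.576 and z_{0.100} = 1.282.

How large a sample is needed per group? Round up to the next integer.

n = (z_{α/2} + z_β)² · (σ₁² + σ₂²) / δ²
  = (2.576 + 1.282)² · (69² + 37² = 6130) / 15²
  = 14.8842 · 6130 / 225
  = 405.51
Round up → n = 406 per group.

n = 406 per group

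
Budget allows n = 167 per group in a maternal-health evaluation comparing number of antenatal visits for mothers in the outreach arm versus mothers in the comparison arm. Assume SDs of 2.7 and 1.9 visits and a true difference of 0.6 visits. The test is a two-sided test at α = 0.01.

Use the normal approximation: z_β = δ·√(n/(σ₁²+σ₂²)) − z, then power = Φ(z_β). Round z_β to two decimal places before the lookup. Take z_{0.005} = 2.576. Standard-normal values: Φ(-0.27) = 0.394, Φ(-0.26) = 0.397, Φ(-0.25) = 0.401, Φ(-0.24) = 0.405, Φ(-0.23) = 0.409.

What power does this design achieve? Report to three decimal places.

Power ≈ 0.409

z_β = δ·√(n/(σ₁²+σ₂²)) − z_{α/2}
    = 0.6 · √(167/10.9) − 2.576
    = 0.6 · 3.91422 − 2.576
    = 2.3485 − 2.576 = -0.2275 → -0.23
Power = Φ(-0.23) = 0.409.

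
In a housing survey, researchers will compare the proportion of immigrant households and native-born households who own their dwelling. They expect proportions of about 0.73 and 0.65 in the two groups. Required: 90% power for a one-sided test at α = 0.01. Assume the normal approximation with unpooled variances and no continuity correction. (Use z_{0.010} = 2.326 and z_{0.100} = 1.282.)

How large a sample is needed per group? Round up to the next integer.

n = 864 per group

n = (z_α + z_β)² · [p₁(1−p₁) + p₂(1−p₂)] / (p₁ − p₂)²
  = (2.326 + 1.282)² · (0.73·0.27 + 0.65·0.35) / (0.08)²
  = (3.608)² · (0.1971 + 0.2275) / 0.0064
  = 13.0177 · 0.4246 / 0.0064
  = 863.64
Round up → n = 864 per group.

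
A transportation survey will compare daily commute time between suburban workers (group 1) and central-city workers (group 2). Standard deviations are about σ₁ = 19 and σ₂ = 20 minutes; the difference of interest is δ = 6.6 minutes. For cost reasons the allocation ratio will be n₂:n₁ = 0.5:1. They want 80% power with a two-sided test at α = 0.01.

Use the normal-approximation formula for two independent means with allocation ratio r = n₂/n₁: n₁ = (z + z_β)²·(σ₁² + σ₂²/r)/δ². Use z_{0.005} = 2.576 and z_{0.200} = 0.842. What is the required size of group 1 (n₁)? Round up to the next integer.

n₁ = 312

n₁ = (z_{α/2} + z_β)² · (σ₁² + σ₂²/r) / δ²
   = (2.576 + 0.842)² · (19² + 20²/0.5) / 6.6²
   = 11.6827 · (361 + 800) / 43.56
   = 11.6827 · 1161 / 43.56
   = 311.38
Round up → n₁ = 312; n₂ = r·n₁ = 0.5 × 312 = 156.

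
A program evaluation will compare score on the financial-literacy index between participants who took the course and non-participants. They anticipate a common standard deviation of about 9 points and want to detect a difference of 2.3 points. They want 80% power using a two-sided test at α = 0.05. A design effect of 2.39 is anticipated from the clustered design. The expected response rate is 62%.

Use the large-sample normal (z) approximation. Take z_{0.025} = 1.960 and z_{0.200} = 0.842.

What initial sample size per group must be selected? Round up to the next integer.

n = 927 per group

n = (z_{α/2} + z_β)² · (σ₁² + σ₂²) / δ²
  = (1.960 + 0.842)² · (2·9² = 162) / 2.3²
  = 7.8512 · 162 / 5.29
  = 240.43
Design effect: 2.39 × 240.43 = 574.64.
Adjust for 62% response: 574.64 / 0.62 = 926.83.
Round up → n = 927 per group.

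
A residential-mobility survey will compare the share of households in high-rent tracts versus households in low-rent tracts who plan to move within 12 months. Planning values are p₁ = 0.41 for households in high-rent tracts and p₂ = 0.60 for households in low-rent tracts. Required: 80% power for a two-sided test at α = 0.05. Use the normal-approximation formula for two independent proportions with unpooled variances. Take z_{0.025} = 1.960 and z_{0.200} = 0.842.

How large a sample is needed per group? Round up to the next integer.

n = (z_{α/2} + z_β)² · [p₁(1−p₁) + p₂(1−p₂)] / (p₁ − p₂)²
  = (1.960 + 0.842)² · (0.41·0.59 + 0.60·0.40) / (-0.19)²
  = (2.802)² · (0.2419 + 0.2400) / 0.0361
  = 7.8512 · 0.4819 / 0.0361
  = 104.81
Round up → n = 105 per group.

n = 105 per group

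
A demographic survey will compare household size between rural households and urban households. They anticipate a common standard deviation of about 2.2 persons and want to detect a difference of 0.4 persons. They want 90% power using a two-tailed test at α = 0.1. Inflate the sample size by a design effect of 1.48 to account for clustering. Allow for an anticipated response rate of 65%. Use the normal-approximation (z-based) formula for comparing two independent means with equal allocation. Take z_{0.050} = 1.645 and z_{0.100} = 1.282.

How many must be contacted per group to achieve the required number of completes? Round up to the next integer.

n = 1181 per group

n = (z_{α/2} + z_β)² · (σ₁² + σ₂²) / δ²
  = (1.645 + 1.282)² · (2·2.2² = 9.68) / 0.4²
  = 8.5673 · 9.68 / 0.16
  = 518.32
Design effect: 1.48 × 518.32 = 767.12.
Adjust for 65% response: 767.12 / 0.65 = 1180.18.
Round up → n = 1181 per group.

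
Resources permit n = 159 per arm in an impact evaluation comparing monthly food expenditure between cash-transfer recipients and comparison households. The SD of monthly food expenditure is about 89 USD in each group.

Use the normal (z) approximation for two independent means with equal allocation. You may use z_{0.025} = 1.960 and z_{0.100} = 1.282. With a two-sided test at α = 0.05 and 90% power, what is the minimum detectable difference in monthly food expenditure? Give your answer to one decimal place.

Minimum detectable difference ≈ 32.4 USD

δ = (z_{α/2} + z_β) · √((σ₁²+σ₂²)/n)
  = (1.960 + 1.282) · √(15842/159)
  = 3.242 · √99.6352
  = 3.242 · 9.9817
  = 32.3608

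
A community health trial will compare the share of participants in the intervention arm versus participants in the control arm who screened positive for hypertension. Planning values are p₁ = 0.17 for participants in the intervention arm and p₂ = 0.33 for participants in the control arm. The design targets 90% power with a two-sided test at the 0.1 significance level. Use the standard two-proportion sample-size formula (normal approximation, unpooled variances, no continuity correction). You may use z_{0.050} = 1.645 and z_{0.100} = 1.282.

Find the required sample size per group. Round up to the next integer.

n = 122 per group

n = (z_{α/2} + z_β)² · [p₁(1−p₁) + p₂(1−p₂)] / (p₁ − p₂)²
  = (1.645 + 1.282)² · (0.17·0.83 + 0.33·0.67) / (-0.16)²
  = (2.927)² · (0.1411 + 0.2211) / 0.0256
  = 8.5673 · 0.3622 / 0.0256
  = 121.21
Round up → n = 122 per group.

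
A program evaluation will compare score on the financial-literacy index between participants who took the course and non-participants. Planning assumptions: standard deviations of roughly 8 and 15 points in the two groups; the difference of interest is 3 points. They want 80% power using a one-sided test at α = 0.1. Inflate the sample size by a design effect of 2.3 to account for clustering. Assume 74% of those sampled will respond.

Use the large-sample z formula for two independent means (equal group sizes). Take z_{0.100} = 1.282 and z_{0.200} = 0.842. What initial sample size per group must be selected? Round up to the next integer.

n = 451 per group

n = (z_α + z_β)² · (σ₁² + σ₂²) / δ²
  = (1.282 + 0.842)² · (8² + 15² = 289) / 3²
  = 4.5114 · 289 / 9
  = 144.87
Design effect: 2.3 × 144.87 = 333.19.
Adjust for 74% response: 333.19 / 0.74 = 450.26.
Round up → n = 451 per group.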